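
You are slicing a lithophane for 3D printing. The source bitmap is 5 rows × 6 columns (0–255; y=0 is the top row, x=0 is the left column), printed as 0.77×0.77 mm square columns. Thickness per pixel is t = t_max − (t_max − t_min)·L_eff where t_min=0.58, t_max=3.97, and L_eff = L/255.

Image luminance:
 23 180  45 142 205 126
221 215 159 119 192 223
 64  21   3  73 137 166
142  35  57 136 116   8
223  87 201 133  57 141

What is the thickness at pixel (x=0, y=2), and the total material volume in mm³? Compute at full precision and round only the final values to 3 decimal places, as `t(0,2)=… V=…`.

span = t_max - t_min = 3.97 - 0.58 = 3.390
L(0,2) = 64, L_eff = 64/255 = 0.250980
t(0,2) = 3.97 - 3.390·0.250980 = 3.119
Σt over all 5·6 pixels = 5999/85 ≈ 70.5764706
V = pitch²·Σt = 0.77²·5999/85 = 41.845

t(0,2)=3.119 V=41.845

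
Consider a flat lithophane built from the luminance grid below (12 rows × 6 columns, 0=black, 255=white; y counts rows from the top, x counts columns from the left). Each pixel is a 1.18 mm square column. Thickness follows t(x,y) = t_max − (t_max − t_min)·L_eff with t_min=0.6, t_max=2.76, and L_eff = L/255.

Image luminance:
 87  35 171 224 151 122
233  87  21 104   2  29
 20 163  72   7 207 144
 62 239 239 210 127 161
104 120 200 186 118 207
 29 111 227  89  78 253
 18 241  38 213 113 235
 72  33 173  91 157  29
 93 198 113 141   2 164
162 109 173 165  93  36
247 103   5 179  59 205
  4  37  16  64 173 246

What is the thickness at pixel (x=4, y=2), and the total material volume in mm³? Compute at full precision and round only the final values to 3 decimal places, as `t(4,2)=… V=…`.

t(4,2)=1.007 V=172.447

span = t_max - t_min = 2.76 - 0.6 = 2.160
L(4,2) = 207, L_eff = 207/255 = 0.811765
t(4,2) = 2.76 - 2.160·0.811765 = 1.007
Σt over all 12·6 pixels = 263178/2125 ≈ 123.8484706
V = pitch²·Σt = 1.18²·263178/2125 = 172.447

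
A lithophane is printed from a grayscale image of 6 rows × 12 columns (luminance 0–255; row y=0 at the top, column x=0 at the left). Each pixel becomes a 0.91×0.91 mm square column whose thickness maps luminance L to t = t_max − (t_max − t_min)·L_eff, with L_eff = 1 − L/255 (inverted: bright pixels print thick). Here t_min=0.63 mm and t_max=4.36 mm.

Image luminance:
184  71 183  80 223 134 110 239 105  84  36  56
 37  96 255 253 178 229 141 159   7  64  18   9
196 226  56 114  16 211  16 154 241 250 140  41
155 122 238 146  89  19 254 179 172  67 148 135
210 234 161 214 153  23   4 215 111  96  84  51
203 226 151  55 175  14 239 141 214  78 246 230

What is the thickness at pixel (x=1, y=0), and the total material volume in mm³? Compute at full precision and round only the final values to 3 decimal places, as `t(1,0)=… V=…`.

t(1,0)=1.669 V=157.045

span = t_max - t_min = 4.36 - 0.63 = 3.730
L(1,0) = 71, L_eff = 1 - 71/255 = 0.721569 (inverted)
t(1,0) = 4.36 - 3.730·0.721569 = 1.669
Σt over all 6·12 pixels = 402996/2125 ≈ 189.6451765
V = pitch²·Σt = 0.91²·402996/2125 = 157.045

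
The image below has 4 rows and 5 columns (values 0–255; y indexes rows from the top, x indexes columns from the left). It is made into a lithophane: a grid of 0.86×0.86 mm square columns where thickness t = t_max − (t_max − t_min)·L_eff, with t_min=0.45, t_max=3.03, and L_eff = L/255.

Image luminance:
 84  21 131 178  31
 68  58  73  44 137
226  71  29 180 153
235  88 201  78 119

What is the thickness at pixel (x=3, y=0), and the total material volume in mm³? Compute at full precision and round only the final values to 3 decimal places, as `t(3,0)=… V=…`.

span = t_max - t_min = 3.03 - 0.45 = 2.580
L(3,0) = 178, L_eff = 178/255 = 0.698039
t(3,0) = 3.03 - 2.580·0.698039 = 1.229
Σt over all 4·5 pixels = 32547/850 ≈ 38.2905882
V = pitch²·Σt = 0.86²·32547/850 = 28.320

t(3,0)=1.229 V=28.320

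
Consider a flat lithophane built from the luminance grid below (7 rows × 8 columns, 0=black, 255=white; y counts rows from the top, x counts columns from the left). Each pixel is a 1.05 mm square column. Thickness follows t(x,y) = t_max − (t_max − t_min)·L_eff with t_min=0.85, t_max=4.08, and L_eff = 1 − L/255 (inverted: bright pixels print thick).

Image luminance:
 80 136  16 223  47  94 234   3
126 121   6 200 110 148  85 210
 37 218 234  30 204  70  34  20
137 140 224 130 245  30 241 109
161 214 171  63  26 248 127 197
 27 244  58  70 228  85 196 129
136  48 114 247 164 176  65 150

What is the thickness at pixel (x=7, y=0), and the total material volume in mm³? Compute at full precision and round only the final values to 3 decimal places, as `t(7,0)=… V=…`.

span = t_max - t_min = 4.08 - 0.85 = 3.230
L(7,0) = 3, L_eff = 1 - 3/255 = 0.988235 (inverted)
t(7,0) = 4.08 - 3.230·0.988235 = 0.888
Σt over all 7·8 pixels = 104917/750 ≈ 139.8893333
V = pitch²·Σt = 1.05²·104917/750 = 154.228

t(7,0)=0.888 V=154.228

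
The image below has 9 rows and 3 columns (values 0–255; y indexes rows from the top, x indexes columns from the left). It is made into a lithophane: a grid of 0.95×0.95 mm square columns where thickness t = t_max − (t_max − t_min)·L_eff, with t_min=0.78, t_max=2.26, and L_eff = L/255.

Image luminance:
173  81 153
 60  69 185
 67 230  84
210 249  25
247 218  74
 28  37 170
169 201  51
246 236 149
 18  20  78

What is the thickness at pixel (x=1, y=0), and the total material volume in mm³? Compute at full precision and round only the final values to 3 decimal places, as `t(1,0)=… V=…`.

span = t_max - t_min = 2.26 - 0.78 = 1.480
L(1,0) = 81, L_eff = 81/255 = 0.317647
t(1,0) = 2.26 - 1.480·0.317647 = 1.790
Σt over all 9·3 pixels = 172311/4250 ≈ 40.5437647
V = pitch²·Σt = 0.95²·172311/4250 = 36.591

t(1,0)=1.790 V=36.591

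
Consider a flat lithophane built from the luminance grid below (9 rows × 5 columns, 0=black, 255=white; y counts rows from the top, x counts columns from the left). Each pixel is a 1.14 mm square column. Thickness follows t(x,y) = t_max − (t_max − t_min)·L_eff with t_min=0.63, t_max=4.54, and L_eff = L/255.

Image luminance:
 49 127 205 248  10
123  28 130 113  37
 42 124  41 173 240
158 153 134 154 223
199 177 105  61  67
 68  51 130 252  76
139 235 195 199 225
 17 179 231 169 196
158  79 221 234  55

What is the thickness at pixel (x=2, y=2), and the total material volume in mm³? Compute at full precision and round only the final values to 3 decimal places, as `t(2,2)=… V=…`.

span = t_max - t_min = 4.54 - 0.63 = 3.910
L(2,2) = 41, L_eff = 41/255 = 0.160784
t(2,2) = 4.54 - 3.910·0.160784 = 3.911
Σt over all 9·5 pixels = 8158/75 ≈ 108.7733333
V = pitch²·Σt = 1.14²·8158/75 = 141.362

t(2,2)=3.911 V=141.362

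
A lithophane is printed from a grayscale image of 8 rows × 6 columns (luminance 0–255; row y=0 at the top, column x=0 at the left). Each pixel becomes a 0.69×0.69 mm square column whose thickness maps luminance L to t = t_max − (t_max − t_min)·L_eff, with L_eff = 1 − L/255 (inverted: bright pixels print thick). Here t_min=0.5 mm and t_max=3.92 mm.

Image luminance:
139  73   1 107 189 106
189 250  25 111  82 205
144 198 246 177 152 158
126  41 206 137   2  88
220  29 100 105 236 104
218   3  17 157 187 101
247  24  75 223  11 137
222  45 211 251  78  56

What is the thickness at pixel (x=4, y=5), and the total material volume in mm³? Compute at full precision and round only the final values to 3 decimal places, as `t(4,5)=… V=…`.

t(4,5)=3.008 V=51.073

span = t_max - t_min = 3.92 - 0.5 = 3.420
L(4,5) = 187, L_eff = 1 - 187/255 = 0.266667 (inverted)
t(4,5) = 3.92 - 3.420·0.266667 = 3.008
Σt over all 8·6 pixels = 455913/4250 ≈ 107.2736471
V = pitch²·Σt = 0.69²·455913/4250 = 51.073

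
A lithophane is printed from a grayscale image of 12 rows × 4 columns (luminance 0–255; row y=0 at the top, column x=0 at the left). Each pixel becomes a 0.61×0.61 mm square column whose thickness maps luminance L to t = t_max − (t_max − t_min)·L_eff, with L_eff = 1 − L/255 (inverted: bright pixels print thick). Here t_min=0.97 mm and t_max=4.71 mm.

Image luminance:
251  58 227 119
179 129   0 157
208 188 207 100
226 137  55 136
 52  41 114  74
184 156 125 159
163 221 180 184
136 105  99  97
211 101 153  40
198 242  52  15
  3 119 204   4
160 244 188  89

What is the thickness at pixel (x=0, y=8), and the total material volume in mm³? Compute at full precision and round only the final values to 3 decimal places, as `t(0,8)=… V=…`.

t(0,8)=4.065 V=52.744

span = t_max - t_min = 4.71 - 0.97 = 3.740
L(0,8) = 211, L_eff = 1 - 211/255 = 0.172549 (inverted)
t(0,8) = 4.71 - 3.740·0.172549 = 4.065
Σt over all 12·4 pixels = 10631/75 ≈ 141.7466667
V = pitch²·Σt = 0.61²·10631/75 = 52.744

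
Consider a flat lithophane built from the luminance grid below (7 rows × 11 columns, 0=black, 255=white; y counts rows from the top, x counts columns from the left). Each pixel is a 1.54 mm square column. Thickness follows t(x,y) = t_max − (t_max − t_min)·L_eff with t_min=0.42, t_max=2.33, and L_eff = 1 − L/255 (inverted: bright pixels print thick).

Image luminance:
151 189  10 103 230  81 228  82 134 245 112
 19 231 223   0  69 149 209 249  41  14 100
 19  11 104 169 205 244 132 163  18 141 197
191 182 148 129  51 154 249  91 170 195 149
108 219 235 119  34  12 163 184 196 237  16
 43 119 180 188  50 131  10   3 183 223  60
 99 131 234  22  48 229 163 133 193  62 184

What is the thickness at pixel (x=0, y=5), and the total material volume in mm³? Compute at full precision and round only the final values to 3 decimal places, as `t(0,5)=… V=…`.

t(0,5)=0.742 V=257.746

span = t_max - t_min = 2.33 - 0.42 = 1.910
L(0,5) = 43, L_eff = 1 - 43/255 = 0.831373 (inverted)
t(0,5) = 2.33 - 1.910·0.831373 = 0.742
Σt over all 7·11 pixels = 1385671/12750 ≈ 108.6800784
V = pitch²·Σt = 1.54²·1385671/12750 = 257.746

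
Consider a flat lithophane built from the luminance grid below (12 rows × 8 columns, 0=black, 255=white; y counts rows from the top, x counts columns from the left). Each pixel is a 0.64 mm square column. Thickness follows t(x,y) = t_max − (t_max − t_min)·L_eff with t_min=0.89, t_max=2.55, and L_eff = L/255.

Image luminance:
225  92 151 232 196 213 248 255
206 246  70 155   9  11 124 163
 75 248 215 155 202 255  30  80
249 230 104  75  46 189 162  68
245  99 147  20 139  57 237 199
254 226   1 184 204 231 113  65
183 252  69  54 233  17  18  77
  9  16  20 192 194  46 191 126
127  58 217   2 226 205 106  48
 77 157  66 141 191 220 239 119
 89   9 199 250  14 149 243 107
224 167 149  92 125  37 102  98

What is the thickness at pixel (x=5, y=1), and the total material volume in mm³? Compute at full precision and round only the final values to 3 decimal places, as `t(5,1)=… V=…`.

span = t_max - t_min = 2.55 - 0.89 = 1.660
L(5,1) = 11, L_eff = 11/255 = 0.043137
t(5,1) = 2.55 - 1.660·0.043137 = 2.478
Σt over all 12·8 pixels = 13421/85 ≈ 157.8941176
V = pitch²·Σt = 0.64²·13421/85 = 64.673

t(5,1)=2.478 V=64.673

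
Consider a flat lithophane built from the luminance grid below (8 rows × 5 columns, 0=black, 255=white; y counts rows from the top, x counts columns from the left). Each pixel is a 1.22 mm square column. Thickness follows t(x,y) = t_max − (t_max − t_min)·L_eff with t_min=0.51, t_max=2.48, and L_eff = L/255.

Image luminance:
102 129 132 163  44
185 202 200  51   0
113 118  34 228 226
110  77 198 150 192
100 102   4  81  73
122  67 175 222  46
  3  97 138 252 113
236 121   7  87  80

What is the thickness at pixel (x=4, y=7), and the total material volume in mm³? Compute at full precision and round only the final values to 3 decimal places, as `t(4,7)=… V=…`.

span = t_max - t_min = 2.48 - 0.51 = 1.970
L(4,7) = 80, L_eff = 80/255 = 0.313725
t(4,7) = 2.48 - 1.970·0.313725 = 1.862
Σt over all 8·5 pixels = 79397/1275 ≈ 62.2721569
V = pitch²·Σt = 1.22²·79397/1275 = 92.686

t(4,7)=1.862 V=92.686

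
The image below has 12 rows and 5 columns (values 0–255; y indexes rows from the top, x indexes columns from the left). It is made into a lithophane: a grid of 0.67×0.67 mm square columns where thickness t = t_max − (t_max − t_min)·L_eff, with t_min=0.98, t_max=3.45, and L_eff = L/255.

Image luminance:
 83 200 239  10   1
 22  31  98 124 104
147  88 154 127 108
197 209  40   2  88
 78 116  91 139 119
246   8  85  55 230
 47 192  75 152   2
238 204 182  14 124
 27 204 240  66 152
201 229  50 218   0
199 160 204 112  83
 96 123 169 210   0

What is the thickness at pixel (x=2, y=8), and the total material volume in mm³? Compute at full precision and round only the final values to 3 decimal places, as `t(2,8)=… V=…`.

t(2,8)=1.125 V=61.563

span = t_max - t_min = 3.45 - 0.98 = 2.470
L(2,8) = 240, L_eff = 240/255 = 0.941176
t(2,8) = 3.45 - 2.470·0.941176 = 1.125
Σt over all 12·5 pixels = 291428/2125 ≈ 137.1425882
V = pitch²·Σt = 0.67²·291428/2125 = 61.563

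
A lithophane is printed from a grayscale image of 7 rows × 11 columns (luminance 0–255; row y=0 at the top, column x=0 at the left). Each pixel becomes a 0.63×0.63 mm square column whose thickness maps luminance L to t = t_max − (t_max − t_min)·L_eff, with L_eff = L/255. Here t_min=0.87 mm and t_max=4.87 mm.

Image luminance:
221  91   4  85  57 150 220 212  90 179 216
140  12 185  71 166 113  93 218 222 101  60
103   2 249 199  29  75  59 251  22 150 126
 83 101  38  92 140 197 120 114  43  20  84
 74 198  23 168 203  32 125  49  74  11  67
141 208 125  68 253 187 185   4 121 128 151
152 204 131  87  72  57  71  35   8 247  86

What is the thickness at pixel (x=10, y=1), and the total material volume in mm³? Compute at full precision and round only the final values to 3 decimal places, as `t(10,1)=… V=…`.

t(10,1)=3.929 V=93.124

span = t_max - t_min = 4.87 - 0.87 = 4.000
L(10,1) = 60, L_eff = 60/255 = 0.235294
t(10,1) = 4.87 - 4.000·0.235294 = 3.929
Σt over all 7·11 pixels = 1196609/5100 ≈ 234.6292157
V = pitch²·Σt = 0.63²·1196609/5100 = 93.124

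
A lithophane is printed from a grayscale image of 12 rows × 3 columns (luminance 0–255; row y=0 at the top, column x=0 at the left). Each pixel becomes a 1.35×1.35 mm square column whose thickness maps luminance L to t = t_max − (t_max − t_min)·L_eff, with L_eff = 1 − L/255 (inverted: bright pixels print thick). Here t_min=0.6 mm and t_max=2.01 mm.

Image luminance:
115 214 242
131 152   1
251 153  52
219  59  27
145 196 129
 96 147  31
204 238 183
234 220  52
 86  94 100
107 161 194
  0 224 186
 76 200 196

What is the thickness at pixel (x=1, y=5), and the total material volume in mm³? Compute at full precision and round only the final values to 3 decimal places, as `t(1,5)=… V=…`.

t(1,5)=1.413 V=90.912

span = t_max - t_min = 2.01 - 0.6 = 1.410
L(1,5) = 147, L_eff = 1 - 147/255 = 0.423529 (inverted)
t(1,5) = 2.01 - 1.410·0.423529 = 1.413
Σt over all 12·3 pixels = 84801/1700 ≈ 49.8829412
V = pitch²·Σt = 1.35²·84801/1700 = 90.912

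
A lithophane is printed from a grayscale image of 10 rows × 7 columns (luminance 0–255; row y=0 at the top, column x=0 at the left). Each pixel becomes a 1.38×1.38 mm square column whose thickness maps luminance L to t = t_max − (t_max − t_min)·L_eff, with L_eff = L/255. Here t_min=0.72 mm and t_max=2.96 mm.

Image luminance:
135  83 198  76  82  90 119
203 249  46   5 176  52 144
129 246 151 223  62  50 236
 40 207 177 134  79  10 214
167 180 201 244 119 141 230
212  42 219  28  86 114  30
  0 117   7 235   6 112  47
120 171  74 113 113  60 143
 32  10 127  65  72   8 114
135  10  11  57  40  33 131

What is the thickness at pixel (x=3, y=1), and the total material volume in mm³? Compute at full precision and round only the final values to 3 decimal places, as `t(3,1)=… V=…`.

span = t_max - t_min = 2.96 - 0.72 = 2.240
L(3,1) = 5, L_eff = 5/255 = 0.019608
t(3,1) = 2.96 - 2.240·0.019608 = 2.916
Σt over all 10·7 pixels = 884548/6375 ≈ 138.7526275
V = pitch²·Σt = 1.38²·884548/6375 = 264.241

t(3,1)=2.916 V=264.241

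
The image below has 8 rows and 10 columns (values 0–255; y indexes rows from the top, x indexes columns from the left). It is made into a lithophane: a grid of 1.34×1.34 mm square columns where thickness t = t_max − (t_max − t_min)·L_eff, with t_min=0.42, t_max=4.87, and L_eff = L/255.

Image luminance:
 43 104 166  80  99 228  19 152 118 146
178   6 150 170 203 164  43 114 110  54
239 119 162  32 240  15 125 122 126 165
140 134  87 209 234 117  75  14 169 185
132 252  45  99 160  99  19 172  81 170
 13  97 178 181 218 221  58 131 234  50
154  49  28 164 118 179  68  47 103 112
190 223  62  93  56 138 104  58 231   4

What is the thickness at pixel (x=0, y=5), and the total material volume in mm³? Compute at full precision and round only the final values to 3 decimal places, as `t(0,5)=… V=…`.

t(0,5)=4.643 V=391.010

span = t_max - t_min = 4.87 - 0.42 = 4.450
L(0,5) = 13, L_eff = 13/255 = 0.050980
t(0,5) = 4.87 - 4.450·0.050980 = 4.643
Σt over all 8·10 pixels = 1110577/5100 ≈ 217.7601961
V = pitch²·Σt = 1.34²·1110577/5100 = 391.010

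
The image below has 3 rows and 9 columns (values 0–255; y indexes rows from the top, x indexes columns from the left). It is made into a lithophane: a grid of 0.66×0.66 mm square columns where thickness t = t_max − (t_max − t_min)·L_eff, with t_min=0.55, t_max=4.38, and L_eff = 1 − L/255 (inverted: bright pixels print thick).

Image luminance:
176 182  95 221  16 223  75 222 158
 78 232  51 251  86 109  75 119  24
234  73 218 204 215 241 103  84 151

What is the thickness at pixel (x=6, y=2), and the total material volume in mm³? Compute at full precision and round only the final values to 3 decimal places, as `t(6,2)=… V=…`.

span = t_max - t_min = 4.38 - 0.55 = 3.830
L(6,2) = 103, L_eff = 1 - 103/255 = 0.596078 (inverted)
t(6,2) = 4.38 - 3.830·0.596078 = 2.097
Σt over all 3·9 pixels = 1878503/25500 ≈ 73.6667843
V = pitch²·Σt = 0.66²·1878503/25500 = 32.089

t(6,2)=2.097 V=32.089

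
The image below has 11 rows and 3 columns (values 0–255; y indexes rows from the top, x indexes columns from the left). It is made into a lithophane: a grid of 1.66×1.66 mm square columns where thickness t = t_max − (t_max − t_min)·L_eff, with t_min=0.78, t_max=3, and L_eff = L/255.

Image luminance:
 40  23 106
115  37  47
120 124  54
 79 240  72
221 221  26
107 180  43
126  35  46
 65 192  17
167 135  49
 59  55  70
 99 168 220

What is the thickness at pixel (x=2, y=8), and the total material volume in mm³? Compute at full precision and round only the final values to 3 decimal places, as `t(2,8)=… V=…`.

t(2,8)=2.573 V=192.246

span = t_max - t_min = 3 - 0.78 = 2.220
L(2,8) = 49, L_eff = 49/255 = 0.192157
t(2,8) = 3 - 2.220·0.192157 = 2.573
Σt over all 11·3 pixels = 148252/2125 ≈ 69.7656471
V = pitch²·Σt = 1.66²·148252/2125 = 192.246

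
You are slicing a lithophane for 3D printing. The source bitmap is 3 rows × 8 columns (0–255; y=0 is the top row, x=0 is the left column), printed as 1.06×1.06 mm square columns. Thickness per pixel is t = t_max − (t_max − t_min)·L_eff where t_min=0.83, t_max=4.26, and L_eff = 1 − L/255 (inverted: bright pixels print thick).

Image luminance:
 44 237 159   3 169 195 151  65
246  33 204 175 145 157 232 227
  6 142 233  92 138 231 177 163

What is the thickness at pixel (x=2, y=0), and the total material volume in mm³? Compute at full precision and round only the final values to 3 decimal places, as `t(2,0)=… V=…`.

span = t_max - t_min = 4.26 - 0.83 = 3.430
L(2,0) = 159, L_eff = 1 - 159/255 = 0.376471 (inverted)
t(2,0) = 4.26 - 3.430·0.376471 = 2.969
Σt over all 3·8 pixels = 145916/2125 ≈ 68.6663529
V = pitch²·Σt = 1.06²·145916/2125 = 77.154

t(2,0)=2.969 V=77.154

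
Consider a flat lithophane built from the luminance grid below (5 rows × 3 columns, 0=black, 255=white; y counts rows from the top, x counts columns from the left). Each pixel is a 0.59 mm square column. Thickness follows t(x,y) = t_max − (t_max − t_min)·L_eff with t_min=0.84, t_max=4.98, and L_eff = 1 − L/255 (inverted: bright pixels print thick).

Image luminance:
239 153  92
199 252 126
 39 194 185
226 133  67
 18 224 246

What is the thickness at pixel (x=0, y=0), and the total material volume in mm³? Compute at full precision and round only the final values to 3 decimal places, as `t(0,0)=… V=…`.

span = t_max - t_min = 4.98 - 0.84 = 4.140
L(0,0) = 239, L_eff = 1 - 239/255 = 0.062745 (inverted)
t(0,0) = 4.98 - 4.140·0.062745 = 4.720
Σt over all 5·3 pixels = 218667/4250 ≈ 51.4510588
V = pitch²·Σt = 0.59²·218667/4250 = 17.910

t(0,0)=4.720 V=17.910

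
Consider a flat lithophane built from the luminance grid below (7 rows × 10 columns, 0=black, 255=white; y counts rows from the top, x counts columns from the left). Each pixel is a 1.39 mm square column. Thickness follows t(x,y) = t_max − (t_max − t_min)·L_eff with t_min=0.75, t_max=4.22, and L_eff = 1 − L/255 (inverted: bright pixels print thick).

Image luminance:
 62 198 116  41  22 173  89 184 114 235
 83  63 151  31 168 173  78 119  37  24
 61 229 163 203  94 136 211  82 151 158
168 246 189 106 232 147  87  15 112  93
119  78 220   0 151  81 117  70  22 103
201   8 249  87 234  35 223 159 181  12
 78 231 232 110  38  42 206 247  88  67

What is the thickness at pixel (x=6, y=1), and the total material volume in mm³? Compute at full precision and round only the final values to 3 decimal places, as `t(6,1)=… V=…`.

span = t_max - t_min = 4.22 - 0.75 = 3.470
L(6,1) = 78, L_eff = 1 - 78/255 = 0.694118 (inverted)
t(6,1) = 4.22 - 3.470·0.694118 = 1.811
Σt over all 7·10 pixels = 1456367/8500 ≈ 171.3372941
V = pitch²·Σt = 1.39²·1456367/8500 = 331.041

t(6,1)=1.811 V=331.041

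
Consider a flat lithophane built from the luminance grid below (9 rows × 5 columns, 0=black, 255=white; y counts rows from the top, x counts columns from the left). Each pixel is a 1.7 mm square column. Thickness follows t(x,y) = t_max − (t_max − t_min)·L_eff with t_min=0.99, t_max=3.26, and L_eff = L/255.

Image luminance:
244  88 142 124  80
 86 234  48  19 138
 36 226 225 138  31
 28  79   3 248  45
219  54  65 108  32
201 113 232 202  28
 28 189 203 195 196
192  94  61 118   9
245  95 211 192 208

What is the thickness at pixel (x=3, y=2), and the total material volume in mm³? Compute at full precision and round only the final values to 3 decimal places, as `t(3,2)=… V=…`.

span = t_max - t_min = 3.26 - 0.99 = 2.270
L(3,2) = 138, L_eff = 138/255 = 0.541176
t(3,2) = 3.26 - 2.270·0.541176 = 2.032
Σt over all 9·5 pixels = 1217573/12750 ≈ 95.4959216
V = pitch²·Σt = 1.7²·1217573/12750 = 275.983

t(3,2)=2.032 V=275.983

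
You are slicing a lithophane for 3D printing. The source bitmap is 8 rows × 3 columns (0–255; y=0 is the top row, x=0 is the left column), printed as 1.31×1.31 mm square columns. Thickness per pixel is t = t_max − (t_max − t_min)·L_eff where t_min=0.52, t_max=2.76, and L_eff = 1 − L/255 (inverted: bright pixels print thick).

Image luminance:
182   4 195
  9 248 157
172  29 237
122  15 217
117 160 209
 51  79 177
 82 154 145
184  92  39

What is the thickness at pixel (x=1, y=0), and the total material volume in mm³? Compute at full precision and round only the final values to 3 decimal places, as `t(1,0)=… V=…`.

t(1,0)=0.555 V=67.787

span = t_max - t_min = 2.76 - 0.52 = 2.240
L(1,0) = 4, L_eff = 1 - 4/255 = 0.984314 (inverted)
t(1,0) = 2.76 - 2.240·0.984314 = 0.555
Σt over all 8·3 pixels = 251816/6375 ≈ 39.5005490
V = pitch²·Σt = 1.31²·251816/6375 = 67.787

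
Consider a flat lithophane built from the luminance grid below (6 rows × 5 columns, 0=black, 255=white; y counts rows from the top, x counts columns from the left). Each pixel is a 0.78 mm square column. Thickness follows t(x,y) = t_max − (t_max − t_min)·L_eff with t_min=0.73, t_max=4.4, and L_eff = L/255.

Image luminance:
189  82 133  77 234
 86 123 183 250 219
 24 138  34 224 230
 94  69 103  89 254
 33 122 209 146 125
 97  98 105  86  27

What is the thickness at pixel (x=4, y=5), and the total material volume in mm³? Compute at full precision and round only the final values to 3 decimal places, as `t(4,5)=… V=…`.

t(4,5)=4.011 V=46.309

span = t_max - t_min = 4.4 - 0.73 = 3.670
L(4,5) = 27, L_eff = 27/255 = 0.105882
t(4,5) = 4.4 - 3.670·0.105882 = 4.011
Σt over all 6·5 pixels = 1940939/25500 ≈ 76.1152549
V = pitch²·Σt = 0.78²·1940939/25500 = 46.309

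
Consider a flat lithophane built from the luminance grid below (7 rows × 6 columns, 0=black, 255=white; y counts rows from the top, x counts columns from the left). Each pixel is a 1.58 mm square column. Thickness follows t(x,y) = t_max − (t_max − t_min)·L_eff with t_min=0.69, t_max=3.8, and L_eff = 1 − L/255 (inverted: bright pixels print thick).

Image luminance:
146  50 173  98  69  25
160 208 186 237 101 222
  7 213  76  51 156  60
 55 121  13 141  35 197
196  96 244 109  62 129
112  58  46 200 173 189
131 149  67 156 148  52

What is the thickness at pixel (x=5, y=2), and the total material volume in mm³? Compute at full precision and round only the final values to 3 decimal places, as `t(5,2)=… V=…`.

t(5,2)=1.422 V=228.139

span = t_max - t_min = 3.8 - 0.69 = 3.110
L(5,2) = 60, L_eff = 1 - 60/255 = 0.764706 (inverted)
t(5,2) = 3.8 - 3.110·0.764706 = 1.422
Σt over all 7·6 pixels = 137081/1500 ≈ 91.3873333
V = pitch²·Σt = 1.58²·137081/1500 = 228.139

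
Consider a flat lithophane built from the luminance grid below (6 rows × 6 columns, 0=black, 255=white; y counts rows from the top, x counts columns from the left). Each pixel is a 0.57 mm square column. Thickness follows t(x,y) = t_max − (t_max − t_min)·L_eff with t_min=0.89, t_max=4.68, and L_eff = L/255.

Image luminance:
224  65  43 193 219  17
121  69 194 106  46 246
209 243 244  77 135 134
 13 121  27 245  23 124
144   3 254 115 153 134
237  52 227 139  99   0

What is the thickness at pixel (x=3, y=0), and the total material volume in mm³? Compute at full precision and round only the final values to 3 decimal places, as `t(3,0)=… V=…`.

t(3,0)=1.811 V=32.067

span = t_max - t_min = 4.68 - 0.89 = 3.790
L(3,0) = 193, L_eff = 193/255 = 0.756863
t(3,0) = 4.68 - 3.790·0.756863 = 1.811
Σt over all 6·6 pixels = 167789/1700 ≈ 98.6994118
V = pitch²·Σt = 0.57²·167789/1700 = 32.067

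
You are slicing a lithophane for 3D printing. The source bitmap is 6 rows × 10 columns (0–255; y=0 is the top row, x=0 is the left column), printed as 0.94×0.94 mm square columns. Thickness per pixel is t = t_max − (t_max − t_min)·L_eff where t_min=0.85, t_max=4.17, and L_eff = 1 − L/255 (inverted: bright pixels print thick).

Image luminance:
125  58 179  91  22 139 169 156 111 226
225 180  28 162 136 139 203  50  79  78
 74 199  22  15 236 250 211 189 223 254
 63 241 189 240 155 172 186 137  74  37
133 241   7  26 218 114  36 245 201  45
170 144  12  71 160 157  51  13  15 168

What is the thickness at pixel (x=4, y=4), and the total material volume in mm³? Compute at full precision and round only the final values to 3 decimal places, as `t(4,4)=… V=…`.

t(4,4)=3.688 V=136.521

span = t_max - t_min = 4.17 - 0.85 = 3.320
L(4,4) = 218, L_eff = 1 - 218/255 = 0.145098 (inverted)
t(4,4) = 4.17 - 3.320·0.145098 = 3.688
Σt over all 6·10 pixels = 13133/85 ≈ 154.5058824
V = pitch²·Σt = 0.94²·13133/85 = 136.521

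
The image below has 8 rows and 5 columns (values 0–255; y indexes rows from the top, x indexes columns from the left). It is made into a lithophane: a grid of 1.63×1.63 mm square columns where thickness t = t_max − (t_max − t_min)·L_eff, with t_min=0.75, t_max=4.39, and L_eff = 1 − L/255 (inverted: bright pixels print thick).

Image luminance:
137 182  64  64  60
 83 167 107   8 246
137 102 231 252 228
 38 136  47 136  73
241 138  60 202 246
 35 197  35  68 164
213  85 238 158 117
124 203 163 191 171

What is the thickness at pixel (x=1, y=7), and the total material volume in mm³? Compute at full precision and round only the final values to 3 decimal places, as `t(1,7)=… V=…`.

span = t_max - t_min = 4.39 - 0.75 = 3.640
L(1,7) = 203, L_eff = 1 - 203/255 = 0.203922 (inverted)
t(1,7) = 4.39 - 3.640·0.203922 = 3.648
Σt over all 8·5 pixels = 232009/2125 ≈ 109.1807059
V = pitch²·Σt = 1.63²·232009/2125 = 290.082

t(1,7)=3.648 V=290.082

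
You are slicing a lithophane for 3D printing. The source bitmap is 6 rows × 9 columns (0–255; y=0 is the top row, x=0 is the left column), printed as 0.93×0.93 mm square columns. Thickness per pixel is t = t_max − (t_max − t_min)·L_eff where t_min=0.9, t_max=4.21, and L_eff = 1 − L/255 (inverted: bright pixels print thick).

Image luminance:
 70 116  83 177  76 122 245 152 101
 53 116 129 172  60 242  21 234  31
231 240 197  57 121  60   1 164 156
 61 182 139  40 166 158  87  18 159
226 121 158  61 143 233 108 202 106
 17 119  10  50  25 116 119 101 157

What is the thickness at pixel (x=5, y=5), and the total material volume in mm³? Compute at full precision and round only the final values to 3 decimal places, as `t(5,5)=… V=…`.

span = t_max - t_min = 4.21 - 0.9 = 3.310
L(5,5) = 116, L_eff = 1 - 116/255 = 0.545098 (inverted)
t(5,5) = 4.21 - 3.310·0.545098 = 2.406
Σt over all 6·9 pixels = 3393779/25500 ≈ 133.0893725
V = pitch²·Σt = 0.93²·3393779/25500 = 115.109

t(5,5)=2.406 V=115.109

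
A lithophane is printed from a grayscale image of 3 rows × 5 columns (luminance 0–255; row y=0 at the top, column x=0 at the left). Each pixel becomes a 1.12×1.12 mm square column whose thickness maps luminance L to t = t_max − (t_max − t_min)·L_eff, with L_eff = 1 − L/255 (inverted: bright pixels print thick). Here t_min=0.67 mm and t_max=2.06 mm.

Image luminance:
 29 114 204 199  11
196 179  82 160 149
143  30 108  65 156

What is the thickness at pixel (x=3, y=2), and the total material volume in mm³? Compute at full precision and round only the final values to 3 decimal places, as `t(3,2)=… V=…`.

t(3,2)=1.024 V=25.086

span = t_max - t_min = 2.06 - 0.67 = 1.390
L(3,2) = 65, L_eff = 1 - 65/255 = 0.745098 (inverted)
t(3,2) = 2.06 - 1.390·0.745098 = 1.024
Σt over all 3·5 pixels = 10199/510 ≈ 19.9980392
V = pitch²·Σt = 1.12²·10199/510 = 25.086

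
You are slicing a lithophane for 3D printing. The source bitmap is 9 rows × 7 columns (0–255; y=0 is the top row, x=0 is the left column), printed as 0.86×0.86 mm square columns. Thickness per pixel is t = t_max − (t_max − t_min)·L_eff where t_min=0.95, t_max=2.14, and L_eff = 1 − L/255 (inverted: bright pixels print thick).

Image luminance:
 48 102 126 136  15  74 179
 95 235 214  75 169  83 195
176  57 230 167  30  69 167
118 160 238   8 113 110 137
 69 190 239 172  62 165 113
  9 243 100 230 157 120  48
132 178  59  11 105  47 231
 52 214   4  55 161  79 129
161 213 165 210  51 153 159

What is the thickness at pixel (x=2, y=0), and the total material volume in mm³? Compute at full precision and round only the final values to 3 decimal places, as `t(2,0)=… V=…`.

t(2,0)=1.538 V=71.918

span = t_max - t_min = 2.14 - 0.95 = 1.190
L(2,0) = 126, L_eff = 1 - 126/255 = 0.505882 (inverted)
t(2,0) = 2.14 - 1.190·0.505882 = 1.538
Σt over all 9·7 pixels = 145859/1500 ≈ 97.2393333
V = pitch²·Σt = 0.86²·145859/1500 = 71.918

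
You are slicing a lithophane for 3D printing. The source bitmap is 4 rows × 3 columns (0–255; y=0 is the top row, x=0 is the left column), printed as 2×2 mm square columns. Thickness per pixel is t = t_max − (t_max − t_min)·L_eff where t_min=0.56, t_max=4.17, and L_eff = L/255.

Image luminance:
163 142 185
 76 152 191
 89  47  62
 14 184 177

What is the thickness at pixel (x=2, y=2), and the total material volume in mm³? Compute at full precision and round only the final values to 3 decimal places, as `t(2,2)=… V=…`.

span = t_max - t_min = 4.17 - 0.56 = 3.610
L(2,2) = 62, L_eff = 62/255 = 0.243137
t(2,2) = 4.17 - 3.610·0.243137 = 3.292
Σt over all 4·3 pixels = 123503/4250 ≈ 29.0595294
V = pitch²·Σt = 2²·123503/4250 = 116.238

t(2,2)=3.292 V=116.238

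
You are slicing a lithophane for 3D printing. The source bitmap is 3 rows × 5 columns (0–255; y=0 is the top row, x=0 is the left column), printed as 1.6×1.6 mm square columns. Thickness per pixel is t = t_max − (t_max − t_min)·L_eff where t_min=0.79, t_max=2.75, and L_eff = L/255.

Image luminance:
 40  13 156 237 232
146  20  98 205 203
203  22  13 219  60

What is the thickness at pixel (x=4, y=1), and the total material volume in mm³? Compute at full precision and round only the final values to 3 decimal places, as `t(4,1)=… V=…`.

t(4,1)=1.190 V=68.863

span = t_max - t_min = 2.75 - 0.79 = 1.960
L(4,1) = 203, L_eff = 203/255 = 0.796078
t(4,1) = 2.75 - 1.960·0.796078 = 1.190
Σt over all 3·5 pixels = 685943/25500 ≈ 26.8997255
V = pitch²·Σt = 1.6²·685943/25500 = 68.863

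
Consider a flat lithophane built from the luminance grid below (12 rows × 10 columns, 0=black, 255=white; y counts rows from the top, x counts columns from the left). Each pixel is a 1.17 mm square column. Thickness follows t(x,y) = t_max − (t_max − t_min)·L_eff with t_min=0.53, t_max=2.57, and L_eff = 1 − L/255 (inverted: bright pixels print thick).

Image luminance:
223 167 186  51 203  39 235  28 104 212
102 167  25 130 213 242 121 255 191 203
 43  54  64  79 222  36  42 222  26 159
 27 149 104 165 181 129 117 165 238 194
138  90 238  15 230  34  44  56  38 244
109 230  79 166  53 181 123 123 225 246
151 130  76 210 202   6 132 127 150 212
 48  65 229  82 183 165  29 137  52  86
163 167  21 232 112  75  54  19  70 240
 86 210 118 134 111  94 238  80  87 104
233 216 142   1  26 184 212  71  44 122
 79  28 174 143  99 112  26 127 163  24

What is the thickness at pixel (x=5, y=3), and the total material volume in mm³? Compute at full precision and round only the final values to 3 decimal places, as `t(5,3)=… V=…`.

span = t_max - t_min = 2.57 - 0.53 = 2.040
L(5,3) = 129, L_eff = 1 - 129/255 = 0.494118 (inverted)
t(5,3) = 2.57 - 2.040·0.494118 = 1.562
Σt over all 12·10 pixels = 185.904
V = pitch²·Σt = 1.17²·185.904 = 254.484

t(5,3)=1.562 V=254.484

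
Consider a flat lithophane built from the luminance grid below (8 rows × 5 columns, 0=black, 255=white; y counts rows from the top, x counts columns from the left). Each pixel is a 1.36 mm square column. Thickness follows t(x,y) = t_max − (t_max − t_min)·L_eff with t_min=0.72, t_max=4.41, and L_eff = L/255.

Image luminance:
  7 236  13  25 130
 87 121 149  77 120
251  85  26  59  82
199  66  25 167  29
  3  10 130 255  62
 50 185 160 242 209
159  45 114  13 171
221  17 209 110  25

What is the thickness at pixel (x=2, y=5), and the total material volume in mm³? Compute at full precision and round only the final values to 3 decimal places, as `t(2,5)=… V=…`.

t(2,5)=2.095 V=210.003

span = t_max - t_min = 4.41 - 0.72 = 3.690
L(2,5) = 160, L_eff = 160/255 = 0.627451
t(2,5) = 4.41 - 3.690·0.627451 = 2.095
Σt over all 8·5 pixels = 241272/2125 ≈ 113.5397647
V = pitch²·Σt = 1.36²·241272/2125 = 210.003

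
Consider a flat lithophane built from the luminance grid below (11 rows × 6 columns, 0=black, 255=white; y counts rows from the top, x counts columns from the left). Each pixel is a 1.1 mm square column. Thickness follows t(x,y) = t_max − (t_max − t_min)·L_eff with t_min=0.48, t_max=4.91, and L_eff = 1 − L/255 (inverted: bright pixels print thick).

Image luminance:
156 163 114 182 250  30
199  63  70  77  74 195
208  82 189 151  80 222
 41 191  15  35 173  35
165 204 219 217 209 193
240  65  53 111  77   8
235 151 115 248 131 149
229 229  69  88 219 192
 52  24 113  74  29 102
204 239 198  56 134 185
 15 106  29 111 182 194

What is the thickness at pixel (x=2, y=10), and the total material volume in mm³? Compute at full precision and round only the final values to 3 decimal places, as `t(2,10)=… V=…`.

span = t_max - t_min = 4.91 - 0.48 = 4.430
L(2,10) = 29, L_eff = 1 - 29/255 = 0.886275 (inverted)
t(2,10) = 4.91 - 4.430·0.886275 = 0.984
Σt over all 11·6 pixels = 2365967/12750 ≈ 185.5660392
V = pitch²·Σt = 1.1²·2365967/12750 = 224.535

t(2,10)=0.984 V=224.535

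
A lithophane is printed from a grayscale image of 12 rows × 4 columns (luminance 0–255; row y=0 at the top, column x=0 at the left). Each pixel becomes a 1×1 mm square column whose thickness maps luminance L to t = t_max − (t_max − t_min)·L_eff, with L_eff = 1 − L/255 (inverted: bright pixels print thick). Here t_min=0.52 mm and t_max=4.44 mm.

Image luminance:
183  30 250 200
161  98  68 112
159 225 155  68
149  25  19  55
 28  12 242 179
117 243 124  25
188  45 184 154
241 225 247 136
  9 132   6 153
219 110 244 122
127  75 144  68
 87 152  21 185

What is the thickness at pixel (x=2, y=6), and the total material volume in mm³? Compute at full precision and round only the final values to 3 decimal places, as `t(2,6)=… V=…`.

t(2,6)=3.349 V=120.285

span = t_max - t_min = 4.44 - 0.52 = 3.920
L(2,6) = 184, L_eff = 1 - 184/255 = 0.278431 (inverted)
t(2,6) = 4.44 - 3.920·0.278431 = 3.349
Σt over all 12·4 pixels = 255606/2125 ≈ 120.2851765
V = pitch²·Σt = 1²·255606/2125 = 120.285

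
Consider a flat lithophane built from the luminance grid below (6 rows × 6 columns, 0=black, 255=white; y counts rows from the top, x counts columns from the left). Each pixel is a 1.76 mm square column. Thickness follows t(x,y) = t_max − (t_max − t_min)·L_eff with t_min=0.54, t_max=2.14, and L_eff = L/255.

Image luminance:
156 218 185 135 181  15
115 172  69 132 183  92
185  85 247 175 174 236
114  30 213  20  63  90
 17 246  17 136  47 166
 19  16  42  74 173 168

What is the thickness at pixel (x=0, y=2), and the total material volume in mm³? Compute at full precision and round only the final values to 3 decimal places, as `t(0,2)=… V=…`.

t(0,2)=0.979 V=153.004

span = t_max - t_min = 2.14 - 0.54 = 1.600
L(0,2) = 185, L_eff = 185/255 = 0.725490
t(0,2) = 2.14 - 1.600·0.725490 = 0.979
Σt over all 6·6 pixels = 62978/1275 ≈ 49.3945098
V = pitch²·Σt = 1.76²·62978/1275 = 153.004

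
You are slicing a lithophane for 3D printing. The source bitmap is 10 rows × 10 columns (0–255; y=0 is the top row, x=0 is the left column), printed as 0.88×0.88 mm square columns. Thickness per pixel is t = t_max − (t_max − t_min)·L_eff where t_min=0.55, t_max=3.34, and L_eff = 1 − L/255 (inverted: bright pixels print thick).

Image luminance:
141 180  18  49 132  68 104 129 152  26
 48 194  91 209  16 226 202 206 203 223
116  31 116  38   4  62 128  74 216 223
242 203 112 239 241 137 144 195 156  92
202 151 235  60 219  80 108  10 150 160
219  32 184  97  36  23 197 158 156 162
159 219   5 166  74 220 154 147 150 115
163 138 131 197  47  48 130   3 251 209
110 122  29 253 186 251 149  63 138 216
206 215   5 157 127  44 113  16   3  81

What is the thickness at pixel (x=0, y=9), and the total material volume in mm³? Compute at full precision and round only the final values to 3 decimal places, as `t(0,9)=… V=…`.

t(0,9)=2.804 V=154.730

span = t_max - t_min = 3.34 - 0.55 = 2.790
L(0,9) = 206, L_eff = 1 - 206/255 = 0.192157 (inverted)
t(0,9) = 3.34 - 2.790·0.192157 = 2.804
Σt over all 10·10 pixels = 339671/1700 ≈ 199.8064706
V = pitch²·Σt = 0.88²·339671/1700 = 154.730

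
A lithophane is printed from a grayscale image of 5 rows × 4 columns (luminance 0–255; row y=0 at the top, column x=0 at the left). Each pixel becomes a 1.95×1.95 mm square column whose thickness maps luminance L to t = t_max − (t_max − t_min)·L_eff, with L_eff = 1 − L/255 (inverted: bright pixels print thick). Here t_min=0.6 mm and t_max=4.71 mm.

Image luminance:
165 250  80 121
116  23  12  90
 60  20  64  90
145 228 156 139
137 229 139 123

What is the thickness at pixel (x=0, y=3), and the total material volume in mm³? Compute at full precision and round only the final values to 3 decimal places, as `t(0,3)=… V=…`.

t(0,3)=2.937 V=191.923

span = t_max - t_min = 4.71 - 0.6 = 4.110
L(0,3) = 145, L_eff = 1 - 145/255 = 0.431373 (inverted)
t(0,3) = 4.71 - 4.110·0.431373 = 2.937
Σt over all 5·4 pixels = 429019/8500 ≈ 50.4728235
V = pitch²·Σt = 1.95²·429019/8500 = 191.923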